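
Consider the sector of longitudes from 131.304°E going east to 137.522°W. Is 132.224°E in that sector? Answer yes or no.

Band width going east from +131.304° to -137.522°: ((-137.522 − 131.304) mod 360) = 91.174°.
Offset of +132.224° east of the west edge: ((132.224 − 131.304) mod 360) = 0.920°.
0.920° ≤ 91.174° ⇒ inside.

Yes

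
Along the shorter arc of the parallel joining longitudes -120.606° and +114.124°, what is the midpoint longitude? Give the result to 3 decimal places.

Signed shortest Δλ from -120.606° to +114.124° is -125.270°.
Midpoint longitude = -120.606° + (-125.270°)/2 = -120.606° − 62.635° = -183.241°.
Normalise into (−180°, 180°]: +176.759°.
(The naïve average (-120.606 + +114.124)/2 = -3.241° is on the wrong side of the globe.)

+176.759°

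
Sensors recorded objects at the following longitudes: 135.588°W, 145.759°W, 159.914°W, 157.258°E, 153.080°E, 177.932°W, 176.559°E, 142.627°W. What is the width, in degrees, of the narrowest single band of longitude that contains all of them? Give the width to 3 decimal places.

Sort the longitudes: -177.932°, -159.914°, -145.759°, -142.627°, -135.588°, +153.080°, +157.258°, +176.559°.
Eastward gaps between consecutive values (wrapping around): 18.018°, 14.155°, 3.132°, 7.039°, 288.668°, 4.178°, 19.301°, 5.509°.
Largest gap = 288.668° ⇒ minimal covering band is its complement: 360° − 288.668° = 71.332°.
Band runs from +153.080° eastward to -135.588°, crossing the antimeridian.

71.332°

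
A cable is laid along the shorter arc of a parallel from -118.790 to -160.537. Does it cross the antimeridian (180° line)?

No

Signed shortest Δλ = ((-160.537 − -118.790 + 180) mod 360) − 180 = -41.747°.
Going west by 41.747° from -118.790° reaches -160.537° without touching 180°.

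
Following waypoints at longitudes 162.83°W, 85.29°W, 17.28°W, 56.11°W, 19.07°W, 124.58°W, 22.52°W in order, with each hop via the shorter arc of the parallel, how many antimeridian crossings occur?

0

Leg 1: -162.83° → -85.29°, shortest Δλ = 77.54° (east) — does not cross 180°.
Leg 2: -85.29° → -17.28°, shortest Δλ = 68.01° (east) — does not cross 180°.
Leg 3: -17.28° → -56.11°, shortest Δλ = -38.83° (west) — does not cross 180°.
Leg 4: -56.11° → -19.07°, shortest Δλ = 37.04° (east) — does not cross 180°.
Leg 5: -19.07° → -124.58°, shortest Δλ = -105.51° (west) — does not cross 180°.
Leg 6: -124.58° → -22.52°, shortest Δλ = 102.06° (east) — does not cross 180°.
Total crossings: 0.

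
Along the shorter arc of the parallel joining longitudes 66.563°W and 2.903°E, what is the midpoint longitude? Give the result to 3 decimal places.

31.830°W

Signed shortest Δλ from -66.563° to +2.903° is +69.466°.
Midpoint longitude = -66.563° + (+69.466°)/2 = -66.563° + 34.733° = -31.830°.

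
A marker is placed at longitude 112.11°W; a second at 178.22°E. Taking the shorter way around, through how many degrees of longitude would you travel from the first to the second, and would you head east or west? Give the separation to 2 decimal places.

Raw difference: 178.22 − -112.11 = 290.33°.
Normalise into (−180°, 180°]: 290.33° − 360° = -69.67°.
Negative ⇒ the second point lies to the west; separation 69.67°.

69.67° west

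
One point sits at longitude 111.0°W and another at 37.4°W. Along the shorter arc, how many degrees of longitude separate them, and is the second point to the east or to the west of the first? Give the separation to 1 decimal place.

Raw difference: -37.4 − -111.0 = 73.6°.
Normalise into (−180°, 180°]: 73.6° stays 73.6°.
Positive ⇒ the second point lies to the east; separation 73.6°.

73.6° east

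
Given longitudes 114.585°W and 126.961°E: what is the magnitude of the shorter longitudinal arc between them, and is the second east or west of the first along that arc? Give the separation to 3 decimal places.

118.454° west

Raw difference: 126.961 − -114.585 = 241.546°.
Normalise into (−180°, 180°]: 241.546° − 360° = -118.454°.
Negative ⇒ the second point lies to the west; separation 118.454°.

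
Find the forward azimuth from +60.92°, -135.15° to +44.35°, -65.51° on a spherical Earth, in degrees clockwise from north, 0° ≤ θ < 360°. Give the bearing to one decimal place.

79.7°

Δλ = -65.51 − -135.15 = 69.64°.
θ = atan2( sin Δλ · cos φ₂ , cos φ₁ · sin φ₂ − sin φ₁ · cos φ₂ · cos Δλ )
  = atan2(0.67041, 0.12233) = 79.659° → normalised to [0°, 360°): 79.659°.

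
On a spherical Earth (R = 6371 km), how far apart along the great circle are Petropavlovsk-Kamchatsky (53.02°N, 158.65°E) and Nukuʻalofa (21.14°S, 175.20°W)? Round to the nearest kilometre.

8624 km

Δλ = -175.20 − 158.65 = -333.85°; wrapped into (−180°, 180°]: 26.15°.
Δφ = -21.14 − 53.02 = -74.16°.
a = sin²(Δφ/2) + cos φ₁ · cos φ₂ · sin²(Δλ/2) = 0.392238.
c = 2·atan2(√a, √(1−a)) = 1.35357 rad → d = 6371·c ≈ 8623.58 km.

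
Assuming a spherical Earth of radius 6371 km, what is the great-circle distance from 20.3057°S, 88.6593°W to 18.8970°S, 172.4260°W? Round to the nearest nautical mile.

Δλ = -172.4260 − -88.6593 = -83.7667°.
Δφ = -18.8970 − -20.3057 = 1.4087°.
a = sin²(Δφ/2) + cos φ₁ · cos φ₂ · sin²(Δλ/2) = 0.395634.
c = 2·atan2(√a, √(1−a)) = 1.36052 rad → d = 6371·c ≈ 8667.86 km ≈ 4680.27 nmi.

4680 nmi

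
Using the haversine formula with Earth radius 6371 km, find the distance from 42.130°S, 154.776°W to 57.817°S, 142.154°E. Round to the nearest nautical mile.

2504 nmi

Δλ = 142.154 − -154.776 = 296.930°; wrapped into (−180°, 180°]: -63.070°.
Δφ = -57.817 − -42.130 = -15.687°.
a = sin²(Δφ/2) + cos φ₁ · cos φ₂ · sin²(Δλ/2) = 0.126678.
c = 2·atan2(√a, √(1−a)) = 0.72779 rad → d = 6371·c ≈ 4636.76 km ≈ 2503.65 nmi.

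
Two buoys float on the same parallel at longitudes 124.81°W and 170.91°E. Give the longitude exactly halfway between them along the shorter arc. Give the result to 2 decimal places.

Signed shortest Δλ from -124.81° to +170.91° is -64.28°.
Midpoint longitude = -124.81° + (-64.28°)/2 = -124.81° − 32.14° = -156.95°.
(The naïve average (-124.81 + +170.91)/2 = 23.05° is on the wrong side of the globe.)

156.95°W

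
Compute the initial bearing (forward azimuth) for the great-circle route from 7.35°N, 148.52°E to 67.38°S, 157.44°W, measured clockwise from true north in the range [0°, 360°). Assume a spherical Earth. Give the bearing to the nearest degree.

Δλ = -157.44 − 148.52 = -305.96°; wrapped into (−180°, 180°]: 54.04°.
θ = atan2( sin Δλ · cos φ₂ , cos φ₁ · sin φ₂ − sin φ₁ · cos φ₂ · cos Δλ )
  = atan2(0.31132, -0.94438) = 161.755° → normalised to [0°, 360°): 161.755°.

162°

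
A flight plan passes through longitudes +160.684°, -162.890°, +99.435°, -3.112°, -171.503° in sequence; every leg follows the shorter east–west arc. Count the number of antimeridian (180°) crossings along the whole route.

2

Leg 1: +160.684° → -162.890°, shortest Δλ = 36.426° (east) — crosses 180°.
Leg 2: -162.890° → +99.435°, shortest Δλ = -97.675° (west) — crosses 180°.
Leg 3: +99.435° → -3.112°, shortest Δλ = -102.547° (west) — does not cross 180°.
Leg 4: -3.112° → -171.503°, shortest Δλ = -168.391° (west) — does not cross 180°.
Total crossings: 2.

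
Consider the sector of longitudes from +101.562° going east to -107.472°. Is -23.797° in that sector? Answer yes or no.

Band width going east from +101.562° to -107.472°: ((-107.472 − 101.562) mod 360) = 150.966°.
Offset of -23.797° east of the west edge: ((-23.797 − 101.562) mod 360) = 234.641°.
234.641° > 150.966° ⇒ outside.

No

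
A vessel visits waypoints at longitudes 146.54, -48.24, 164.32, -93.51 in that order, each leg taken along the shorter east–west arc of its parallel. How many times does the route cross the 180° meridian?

Leg 1: +146.54° → -48.24°, shortest Δλ = 165.22° (east) — crosses 180°.
Leg 2: -48.24° → +164.32°, shortest Δλ = -147.44° (west) — crosses 180°.
Leg 3: +164.32° → -93.51°, shortest Δλ = 102.17° (east) — crosses 180°.
Total crossings: 3.

3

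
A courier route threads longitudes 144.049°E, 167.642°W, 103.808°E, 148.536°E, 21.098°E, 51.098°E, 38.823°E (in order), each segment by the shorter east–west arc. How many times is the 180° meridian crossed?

2

Leg 1: +144.049° → -167.642°, shortest Δλ = 48.309° (east) — crosses 180°.
Leg 2: -167.642° → +103.808°, shortest Δλ = -88.55° (west) — crosses 180°.
Leg 3: +103.808° → +148.536°, shortest Δλ = 44.728° (east) — does not cross 180°.
Leg 4: +148.536° → +21.098°, shortest Δλ = -127.438° (west) — does not cross 180°.
Leg 5: +21.098° → +51.098°, shortest Δλ = 30.0° (east) — does not cross 180°.
Leg 6: +51.098° → +38.823°, shortest Δλ = -12.275° (west) — does not cross 180°.
Total crossings: 2.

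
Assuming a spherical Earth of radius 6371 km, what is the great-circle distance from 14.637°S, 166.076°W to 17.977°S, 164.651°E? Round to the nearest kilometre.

Δλ = 164.651 − -166.076 = 330.727°; wrapped into (−180°, 180°]: -29.273°.
Δφ = -17.977 − -14.637 = -3.340°.
a = sin²(Δφ/2) + cos φ₁ · cos φ₂ · sin²(Δλ/2) = 0.059611.
c = 2·atan2(√a, √(1−a)) = 0.49329 rad → d = 6371·c ≈ 3142.78 km.

3143 km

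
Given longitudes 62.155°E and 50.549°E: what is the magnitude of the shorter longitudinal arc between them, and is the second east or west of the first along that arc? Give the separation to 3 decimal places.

Raw difference: 50.549 − 62.155 = -11.606°.
Normalise into (−180°, 180°]: -11.606° stays -11.606°.
Negative ⇒ the second point lies to the west; separation 11.606°.

11.606° west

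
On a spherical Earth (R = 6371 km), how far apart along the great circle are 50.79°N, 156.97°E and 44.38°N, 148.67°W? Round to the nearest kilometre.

Δλ = -148.67 − 156.97 = -305.64°; wrapped into (−180°, 180°]: 54.36°.
Δφ = 44.38 − 50.79 = -6.41°.
a = sin²(Δφ/2) + cos φ₁ · cos φ₂ · sin²(Δλ/2) = 0.097400.
c = 2·atan2(√a, √(1−a)) = 0.63478 rad → d = 6371·c ≈ 4044.20 km.

4044 km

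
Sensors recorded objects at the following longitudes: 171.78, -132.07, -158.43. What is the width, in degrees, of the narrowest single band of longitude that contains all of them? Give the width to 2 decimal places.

56.15°

Sort the longitudes: -158.43°, -132.07°, +171.78°.
Eastward gaps between consecutive values (wrapping around): 26.36°, 303.85°, 29.79°.
Largest gap = 303.85° ⇒ minimal covering band is its complement: 360° − 303.85° = 56.15°.
Band runs from +171.78° eastward to -132.07°, crossing the antimeridian.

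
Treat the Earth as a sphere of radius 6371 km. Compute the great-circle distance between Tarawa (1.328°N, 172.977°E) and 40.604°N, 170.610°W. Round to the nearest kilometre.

Δλ = -170.610 − 172.977 = -343.587°; wrapped into (−180°, 180°]: 16.413°.
Δφ = 40.604 − 1.328 = 39.276°.
a = sin²(Δφ/2) + cos φ₁ · cos φ₂ · sin²(Δλ/2) = 0.128412.
c = 2·atan2(√a, √(1−a)) = 0.73299 rad → d = 6371·c ≈ 4669.90 km.

4670 km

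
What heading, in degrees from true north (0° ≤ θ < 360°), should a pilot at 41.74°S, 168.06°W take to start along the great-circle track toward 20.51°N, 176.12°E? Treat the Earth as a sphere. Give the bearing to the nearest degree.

343°

Δλ = 176.12 − -168.06 = 344.18°; wrapped into (−180°, 180°]: -15.82°.
θ = atan2( sin Δλ · cos φ₂ , cos φ₁ · sin φ₂ − sin φ₁ · cos φ₂ · cos Δλ )
  = atan2(-0.25534, 0.86137) = -16.511° → normalised to [0°, 360°): 343.489°.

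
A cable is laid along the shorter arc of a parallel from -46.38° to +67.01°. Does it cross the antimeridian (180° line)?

Signed shortest Δλ = ((67.01 − -46.38 + 180) mod 360) − 180 = 113.39°.
Going east by 113.39° from -46.38° reaches +67.01° without touching 180°.

No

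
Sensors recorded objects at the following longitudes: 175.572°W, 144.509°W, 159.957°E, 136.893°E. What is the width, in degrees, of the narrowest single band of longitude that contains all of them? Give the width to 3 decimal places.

78.598°

Sort the longitudes: -175.572°, -144.509°, +136.893°, +159.957°.
Eastward gaps between consecutive values (wrapping around): 31.063°, 281.402°, 23.064°, 24.471°.
Largest gap = 281.402° ⇒ minimal covering band is its complement: 360° − 281.402° = 78.598°.
Band runs from +136.893° eastward to -144.509°, crossing the antimeridian.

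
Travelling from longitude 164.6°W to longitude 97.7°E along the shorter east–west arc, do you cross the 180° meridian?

Yes

Naïve |97.7 − -164.6| = 262.3° > 180°, so the shorter arc goes the other way round — across 180°.
Signed shortest Δλ = ((97.7 − -164.6 + 180) mod 360) − 180 = -97.7°.
Going west by 97.7° from -164.6° passes through 180° before reaching +97.7°.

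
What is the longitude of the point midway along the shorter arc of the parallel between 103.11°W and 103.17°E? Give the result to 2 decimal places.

179.97°W

Signed shortest Δλ from -103.11° to +103.17° is -153.72°.
Midpoint longitude = -103.11° + (-153.72°)/2 = -103.11° − 76.86° = -179.97°.
(The naïve average (-103.11 + +103.17)/2 = 0.03° is on the wrong side of the globe.)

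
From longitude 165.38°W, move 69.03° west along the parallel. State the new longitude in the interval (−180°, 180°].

Start at -165.38°; shift −69.03° → -234.41°.
-234.41° lies outside (−180°, 180°]; add 360° → +125.59°.

125.59°E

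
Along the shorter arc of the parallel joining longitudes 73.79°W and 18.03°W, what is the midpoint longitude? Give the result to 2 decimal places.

45.91°W

Signed shortest Δλ from -73.79° to -18.03° is +55.76°.
Midpoint longitude = -73.79° + (+55.76°)/2 = -73.79° + 27.88° = -45.91°.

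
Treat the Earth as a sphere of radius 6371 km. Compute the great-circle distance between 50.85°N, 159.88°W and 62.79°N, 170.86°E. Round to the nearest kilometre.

2189 km

Δλ = 170.86 − -159.88 = 330.74°; wrapped into (−180°, 180°]: -29.26°.
Δφ = 62.79 − 50.85 = 11.94°.
a = sin²(Δφ/2) + cos φ₁ · cos φ₂ · sin²(Δλ/2) = 0.029234.
c = 2·atan2(√a, √(1−a)) = 0.34365 rad → d = 6371·c ≈ 2189.39 km.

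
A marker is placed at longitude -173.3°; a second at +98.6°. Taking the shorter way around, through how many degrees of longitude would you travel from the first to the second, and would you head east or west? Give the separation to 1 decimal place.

Raw difference: 98.6 − -173.3 = 271.9°.
Normalise into (−180°, 180°]: 271.9° − 360° = -88.1°.
Negative ⇒ the second point lies to the west; separation 88.1°.

88.1° west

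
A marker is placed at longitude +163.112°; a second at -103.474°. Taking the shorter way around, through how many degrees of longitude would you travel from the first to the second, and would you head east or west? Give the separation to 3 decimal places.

93.414° east

Raw difference: -103.474 − 163.112 = -266.586°.
Normalise into (−180°, 180°]: -266.586° + 360° = 93.414°.
Positive ⇒ the second point lies to the east; separation 93.414°.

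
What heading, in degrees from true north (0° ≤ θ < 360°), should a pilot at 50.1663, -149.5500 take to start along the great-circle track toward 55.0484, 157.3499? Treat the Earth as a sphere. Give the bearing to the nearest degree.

300°

Δλ = 157.3499 − -149.5500 = 306.8999°; wrapped into (−180°, 180°]: -53.1001°.
θ = atan2( sin Δλ · cos φ₂ , cos φ₁ · sin φ₂ − sin φ₁ · cos φ₂ · cos Δλ )
  = atan2(-0.45813, 0.26089) = -60.340° → normalised to [0°, 360°): 299.660°.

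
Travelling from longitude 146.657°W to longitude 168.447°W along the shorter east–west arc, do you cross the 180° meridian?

No

Signed shortest Δλ = ((-168.447 − -146.657 + 180) mod 360) − 180 = -21.79°.
Going west by 21.79° from -146.657° reaches -168.447° without touching 180°.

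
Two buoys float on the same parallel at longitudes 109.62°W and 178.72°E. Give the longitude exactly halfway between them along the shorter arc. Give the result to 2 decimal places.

Signed shortest Δλ from -109.62° to +178.72° is -71.66°.
Midpoint longitude = -109.62° + (-71.66°)/2 = -109.62° − 35.83° = -145.45°.
(The naïve average (-109.62 + +178.72)/2 = 34.55° is on the wrong side of the globe.)

145.45°W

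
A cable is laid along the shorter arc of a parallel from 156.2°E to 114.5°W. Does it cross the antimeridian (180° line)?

Naïve |-114.5 − 156.2| = 270.7° > 180°, so the shorter arc goes the other way round — across 180°.
Signed shortest Δλ = ((-114.5 − 156.2 + 180) mod 360) − 180 = 89.3°.
Going east by 89.3° from +156.2° passes through 180° before reaching -114.5°.

Yes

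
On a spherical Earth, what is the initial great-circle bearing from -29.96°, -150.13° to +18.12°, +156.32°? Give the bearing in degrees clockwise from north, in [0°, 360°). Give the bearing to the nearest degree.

306°

Δλ = 156.32 − -150.13 = 306.45°; wrapped into (−180°, 180°]: -53.55°.
θ = atan2( sin Δλ · cos φ₂ , cos φ₁ · sin φ₂ − sin φ₁ · cos φ₂ · cos Δλ )
  = atan2(-0.76448, 0.55144) = -54.196° → normalised to [0°, 360°): 305.804°.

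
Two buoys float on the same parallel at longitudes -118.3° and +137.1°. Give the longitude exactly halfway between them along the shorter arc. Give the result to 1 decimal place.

-170.6°

Signed shortest Δλ from -118.3° to +137.1° is -104.6°.
Midpoint longitude = -118.3° + (-104.6°)/2 = -118.3° − 52.3° = -170.6°.
(The naïve average (-118.3 + +137.1)/2 = 9.4° is on the wrong side of the globe.)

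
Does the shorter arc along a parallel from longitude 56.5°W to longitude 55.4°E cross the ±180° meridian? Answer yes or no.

Signed shortest Δλ = ((55.4 − -56.5 + 180) mod 360) − 180 = 111.9°.
Going east by 111.9° from -56.5° reaches +55.4° without touching 180°.

No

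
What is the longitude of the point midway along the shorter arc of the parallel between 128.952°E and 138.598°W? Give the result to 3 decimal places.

Signed shortest Δλ from +128.952° to -138.598° is +92.450°.
Midpoint longitude = +128.952° + (+92.450°)/2 = +128.952° + 46.225° = +175.177°.
(The naïve average (+128.952 + -138.598)/2 = -4.823° is on the wrong side of the globe.)

175.177°E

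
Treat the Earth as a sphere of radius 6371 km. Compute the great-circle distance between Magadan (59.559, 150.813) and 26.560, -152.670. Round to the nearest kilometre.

5620 km

Δλ = -152.670 − 150.813 = -303.483°; wrapped into (−180°, 180°]: 56.517°.
Δφ = 26.560 − 59.559 = -32.999°.
a = sin²(Δφ/2) + cos φ₁ · cos φ₂ · sin²(Δλ/2) = 0.182243.
c = 2·atan2(√a, √(1−a)) = 0.88212 rad → d = 6371·c ≈ 5620.00 km.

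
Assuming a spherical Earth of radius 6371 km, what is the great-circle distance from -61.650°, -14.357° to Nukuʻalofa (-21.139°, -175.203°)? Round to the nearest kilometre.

Δλ = -175.203 − -14.357 = -160.846°.
Δφ = -21.139 − -61.650 = 40.511°.
a = sin²(Δφ/2) + cos φ₁ · cos φ₂ · sin²(Δλ/2) = 0.550502.
c = 2·atan2(√a, √(1−a)) = 1.67197 rad → d = 6371·c ≈ 10652.14 km.

10652 km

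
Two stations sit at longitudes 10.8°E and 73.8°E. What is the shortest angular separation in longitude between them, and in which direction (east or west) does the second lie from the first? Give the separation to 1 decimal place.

Raw difference: 73.8 − 10.8 = 63.0°.
Normalise into (−180°, 180°]: 63.0° stays 63.0°.
Positive ⇒ the second point lies to the east; separation 63.0°.

63.0° east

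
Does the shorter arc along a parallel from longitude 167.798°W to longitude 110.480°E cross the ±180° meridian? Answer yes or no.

Yes

Naïve |110.480 − -167.798| = 278.278° > 180°, so the shorter arc goes the other way round — across 180°.
Signed shortest Δλ = ((110.480 − -167.798 + 180) mod 360) − 180 = -81.722°.
Going west by 81.722° from -167.798° passes through 180° before reaching +110.480°.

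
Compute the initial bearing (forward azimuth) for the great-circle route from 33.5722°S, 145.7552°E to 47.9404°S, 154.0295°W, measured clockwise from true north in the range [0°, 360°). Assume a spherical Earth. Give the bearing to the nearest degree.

Δλ = -154.0295 − 145.7552 = -299.7847°; wrapped into (−180°, 180°]: 60.2153°.
θ = atan2( sin Δλ · cos φ₂ , cos φ₁ · sin φ₂ − sin φ₁ · cos φ₂ · cos Δλ )
  = atan2(0.58141, -0.43458) = 126.777° → normalised to [0°, 360°): 126.777°.

127°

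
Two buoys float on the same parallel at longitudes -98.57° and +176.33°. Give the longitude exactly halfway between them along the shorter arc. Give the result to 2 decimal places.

-141.12°

Signed shortest Δλ from -98.57° to +176.33° is -85.10°.
Midpoint longitude = -98.57° + (-85.10°)/2 = -98.57° − 42.55° = -141.12°.
(The naïve average (-98.57 + +176.33)/2 = 38.88° is on the wrong side of the globe.)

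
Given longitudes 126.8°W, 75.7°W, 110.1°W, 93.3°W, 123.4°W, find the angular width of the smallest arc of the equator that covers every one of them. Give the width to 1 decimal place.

Sort the longitudes: -126.8°, -123.4°, -110.1°, -93.3°, -75.7°.
Eastward gaps between consecutive values (wrapping around): 3.4°, 13.3°, 16.8°, 17.6°, 308.9°.
Largest gap = 308.9° ⇒ minimal covering band is its complement: 360° − 308.9° = 51.1°.
Band runs from -126.8° eastward to -75.7°.

51.1°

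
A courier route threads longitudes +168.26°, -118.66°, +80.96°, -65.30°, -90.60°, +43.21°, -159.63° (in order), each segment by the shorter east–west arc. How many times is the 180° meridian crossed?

3

Leg 1: +168.26° → -118.66°, shortest Δλ = 73.08° (east) — crosses 180°.
Leg 2: -118.66° → +80.96°, shortest Δλ = -160.38° (west) — crosses 180°.
Leg 3: +80.96° → -65.30°, shortest Δλ = -146.26° (west) — does not cross 180°.
Leg 4: -65.30° → -90.60°, shortest Δλ = -25.3° (west) — does not cross 180°.
Leg 5: -90.60° → +43.21°, shortest Δλ = 133.81° (east) — does not cross 180°.
Leg 6: +43.21° → -159.63°, shortest Δλ = 157.16° (east) — crosses 180°.
Total crossings: 3.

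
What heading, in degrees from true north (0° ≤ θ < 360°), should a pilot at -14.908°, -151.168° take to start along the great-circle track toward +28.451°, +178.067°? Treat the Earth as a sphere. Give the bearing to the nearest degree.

Δλ = 178.067 − -151.168 = 329.235°; wrapped into (−180°, 180°]: -30.765°.
θ = atan2( sin Δλ · cos φ₂ , cos φ₁ · sin φ₂ − sin φ₁ · cos φ₂ · cos Δλ )
  = atan2(-0.44974, 0.65474) = -34.485° → normalised to [0°, 360°): 325.515°.

326°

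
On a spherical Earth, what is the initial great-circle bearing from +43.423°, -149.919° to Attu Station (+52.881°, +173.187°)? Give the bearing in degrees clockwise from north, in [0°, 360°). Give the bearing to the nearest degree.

Δλ = 173.187 − -149.919 = 323.106°; wrapped into (−180°, 180°]: -36.894°.
θ = atan2( sin Δλ · cos φ₂ , cos φ₁ · sin φ₂ − sin φ₁ · cos φ₂ · cos Δλ )
  = atan2(-0.36229, 0.24739) = -55.672° → normalised to [0°, 360°): 304.328°.

304°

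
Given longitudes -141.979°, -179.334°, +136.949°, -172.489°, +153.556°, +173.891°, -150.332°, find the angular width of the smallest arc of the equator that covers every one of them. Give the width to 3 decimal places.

81.072°

Sort the longitudes: -179.334°, -172.489°, -150.332°, -141.979°, +136.949°, +153.556°, +173.891°.
Eastward gaps between consecutive values (wrapping around): 6.845°, 22.157°, 8.353°, 278.928°, 16.607°, 20.335°, 6.775°.
Largest gap = 278.928° ⇒ minimal covering band is its complement: 360° − 278.928° = 81.072°.
Band runs from +136.949° eastward to -141.979°, crossing the antimeridian.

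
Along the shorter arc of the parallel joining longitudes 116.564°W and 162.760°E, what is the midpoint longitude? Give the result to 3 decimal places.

Signed shortest Δλ from -116.564° to +162.760° is -80.676°.
Midpoint longitude = -116.564° + (-80.676°)/2 = -116.564° − 40.338° = -156.902°.
(The naïve average (-116.564 + +162.760)/2 = 23.098° is on the wrong side of the globe.)

156.902°W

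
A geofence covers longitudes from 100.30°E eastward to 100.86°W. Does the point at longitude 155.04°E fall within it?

Yes

Band width going east from +100.30° to -100.86°: ((-100.86 − 100.30) mod 360) = 158.84°.
Offset of +155.04° east of the west edge: ((155.04 − 100.30) mod 360) = 54.74°.
54.74° ≤ 158.84° ⇒ inside.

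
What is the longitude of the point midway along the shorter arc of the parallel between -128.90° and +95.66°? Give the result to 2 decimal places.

Signed shortest Δλ from -128.90° to +95.66° is -135.44°.
Midpoint longitude = -128.90° + (-135.44°)/2 = -128.90° − 67.72° = -196.62°.
Normalise into (−180°, 180°]: +163.38°.
(The naïve average (-128.90 + +95.66)/2 = -16.62° is on the wrong side of the globe.)

+163.38°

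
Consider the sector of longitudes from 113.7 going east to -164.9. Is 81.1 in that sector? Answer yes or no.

Band width going east from +113.7° to -164.9°: ((-164.9 − 113.7) mod 360) = 81.4°.
Offset of +81.1° east of the west edge: ((81.1 − 113.7) mod 360) = 327.4°.
327.4° > 81.4° ⇒ outside.

No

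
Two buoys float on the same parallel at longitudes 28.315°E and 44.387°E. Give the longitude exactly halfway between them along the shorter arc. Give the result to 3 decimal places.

Signed shortest Δλ from +28.315° to +44.387° is +16.072°.
Midpoint longitude = +28.315° + (+16.072°)/2 = +28.315° + 8.036° = +36.351°.

36.351°E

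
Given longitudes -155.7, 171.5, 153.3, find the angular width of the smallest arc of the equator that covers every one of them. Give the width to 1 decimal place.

51.0°

Sort the longitudes: -155.7°, +153.3°, +171.5°.
Eastward gaps between consecutive values (wrapping around): 309.0°, 18.2°, 32.8°.
Largest gap = 309.0° ⇒ minimal covering band is its complement: 360° − 309.0° = 51.0°.
Band runs from +153.3° eastward to -155.7°, crossing the antimeridian.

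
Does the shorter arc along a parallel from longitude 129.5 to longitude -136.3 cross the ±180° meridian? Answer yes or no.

Naïve |-136.3 − 129.5| = 265.8° > 180°, so the shorter arc goes the other way round — across 180°.
Signed shortest Δλ = ((-136.3 − 129.5 + 180) mod 360) − 180 = 94.2°.
Going east by 94.2° from +129.5° passes through 180° before reaching -136.3°.

Yes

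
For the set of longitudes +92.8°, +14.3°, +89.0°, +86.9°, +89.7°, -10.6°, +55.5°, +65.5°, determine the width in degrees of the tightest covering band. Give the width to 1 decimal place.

103.4°

Sort the longitudes: -10.6°, +14.3°, +55.5°, +65.5°, +86.9°, +89.0°, +89.7°, +92.8°.
Eastward gaps between consecutive values (wrapping around): 24.9°, 41.2°, 10.0°, 21.4°, 2.1°, 0.7°, 3.1°, 256.6°.
Largest gap = 256.6° ⇒ minimal covering band is its complement: 360° − 256.6° = 103.4°.
Band runs from -10.6° eastward to +92.8°.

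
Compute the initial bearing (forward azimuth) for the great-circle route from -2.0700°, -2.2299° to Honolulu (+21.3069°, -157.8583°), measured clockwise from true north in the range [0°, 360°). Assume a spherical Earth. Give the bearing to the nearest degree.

311°

Δλ = -157.8583 − -2.2299 = -155.6284°.
θ = atan2( sin Δλ · cos φ₂ , cos φ₁ · sin φ₂ − sin φ₁ · cos φ₂ · cos Δλ )
  = atan2(-0.38445, 0.33247) = -49.146° → normalised to [0°, 360°): 310.854°.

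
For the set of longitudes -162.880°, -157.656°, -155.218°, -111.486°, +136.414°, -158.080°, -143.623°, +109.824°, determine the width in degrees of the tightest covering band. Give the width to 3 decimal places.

Sort the longitudes: -162.880°, -158.080°, -157.656°, -155.218°, -143.623°, -111.486°, +109.824°, +136.414°.
Eastward gaps between consecutive values (wrapping around): 4.800°, 0.424°, 2.438°, 11.595°, 32.137°, 221.310°, 26.590°, 60.706°.
Largest gap = 221.310° ⇒ minimal covering band is its complement: 360° − 221.310° = 138.690°.
Band runs from +109.824° eastward to -111.486°, crossing the antimeridian.

138.690°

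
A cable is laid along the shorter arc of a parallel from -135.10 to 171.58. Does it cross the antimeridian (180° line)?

Naïve |171.58 − -135.10| = 306.68° > 180°, so the shorter arc goes the other way round — across 180°.
Signed shortest Δλ = ((171.58 − -135.10 + 180) mod 360) − 180 = -53.32°.
Going west by 53.32° from -135.10° passes through 180° before reaching +171.58°.

Yes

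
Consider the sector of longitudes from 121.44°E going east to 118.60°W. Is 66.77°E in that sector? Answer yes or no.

No

Band width going east from +121.44° to -118.60°: ((-118.60 − 121.44) mod 360) = 119.96°.
Offset of +66.77° east of the west edge: ((66.77 − 121.44) mod 360) = 305.33°.
305.33° > 119.96° ⇒ outside.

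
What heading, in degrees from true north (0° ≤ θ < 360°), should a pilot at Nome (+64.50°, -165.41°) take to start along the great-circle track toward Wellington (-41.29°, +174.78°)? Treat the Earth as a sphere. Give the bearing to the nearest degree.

Δλ = 174.78 − -165.41 = 340.19°; wrapped into (−180°, 180°]: -19.81°.
θ = atan2( sin Δλ · cos φ₂ , cos φ₁ · sin φ₂ − sin φ₁ · cos φ₂ · cos Δλ )
  = atan2(-0.25464, -0.92213) = -164.563° → normalised to [0°, 360°): 195.437°.

195°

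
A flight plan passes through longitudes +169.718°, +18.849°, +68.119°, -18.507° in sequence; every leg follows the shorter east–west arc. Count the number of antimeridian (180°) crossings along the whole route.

0

Leg 1: +169.718° → +18.849°, shortest Δλ = -150.869° (west) — does not cross 180°.
Leg 2: +18.849° → +68.119°, shortest Δλ = 49.27° (east) — does not cross 180°.
Leg 3: +68.119° → -18.507°, shortest Δλ = -86.626° (west) — does not cross 180°.
Total crossings: 0.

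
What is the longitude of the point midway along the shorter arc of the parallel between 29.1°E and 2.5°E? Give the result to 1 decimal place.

Signed shortest Δλ from +29.1° to +2.5° is -26.6°.
Midpoint longitude = +29.1° + (-26.6°)/2 = +29.1° − 13.3° = +15.8°.

15.8°E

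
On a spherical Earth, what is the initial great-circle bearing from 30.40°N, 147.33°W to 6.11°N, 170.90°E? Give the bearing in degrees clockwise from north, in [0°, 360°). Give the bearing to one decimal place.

246.8°

Δλ = 170.90 − -147.33 = 318.23°; wrapped into (−180°, 180°]: -41.77°.
θ = atan2( sin Δλ · cos φ₂ , cos φ₁ · sin φ₂ − sin φ₁ · cos φ₂ · cos Δλ )
  = atan2(-0.66236, -0.28346) = -113.169° → normalised to [0°, 360°): 246.831°.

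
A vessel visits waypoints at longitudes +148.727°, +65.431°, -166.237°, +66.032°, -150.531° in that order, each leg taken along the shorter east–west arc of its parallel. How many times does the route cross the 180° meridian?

Leg 1: +148.727° → +65.431°, shortest Δλ = -83.296° (west) — does not cross 180°.
Leg 2: +65.431° → -166.237°, shortest Δλ = 128.332° (east) — crosses 180°.
Leg 3: -166.237° → +66.032°, shortest Δλ = -127.731° (west) — crosses 180°.
Leg 4: +66.032° → -150.531°, shortest Δλ = 143.437° (east) — crosses 180°.
Total crossings: 3.

3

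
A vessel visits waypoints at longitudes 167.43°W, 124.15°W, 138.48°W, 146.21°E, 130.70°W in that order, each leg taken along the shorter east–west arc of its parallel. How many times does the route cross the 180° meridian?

2

Leg 1: -167.43° → -124.15°, shortest Δλ = 43.28° (east) — does not cross 180°.
Leg 2: -124.15° → -138.48°, shortest Δλ = -14.33° (west) — does not cross 180°.
Leg 3: -138.48° → +146.21°, shortest Δλ = -75.31° (west) — crosses 180°.
Leg 4: +146.21° → -130.70°, shortest Δλ = 83.09° (east) — crosses 180°.
Total crossings: 2.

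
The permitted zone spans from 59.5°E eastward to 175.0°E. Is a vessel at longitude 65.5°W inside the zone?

No

Band width going east from +59.5° to +175.0°: ((175.0 − 59.5) mod 360) = 115.5°.
Offset of -65.5° east of the west edge: ((-65.5 − 59.5) mod 360) = 235.0°.
235.0° > 115.5° ⇒ outside.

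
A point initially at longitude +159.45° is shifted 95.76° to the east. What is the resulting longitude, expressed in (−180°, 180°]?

Start at +159.45°; shift +95.76° → +255.21°.
+255.21° lies outside (−180°, 180°]; subtract 360° → -104.79°.

-104.79°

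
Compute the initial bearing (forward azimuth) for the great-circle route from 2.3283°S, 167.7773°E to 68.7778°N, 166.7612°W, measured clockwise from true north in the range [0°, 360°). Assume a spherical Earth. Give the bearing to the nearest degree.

9°

Δλ = -166.7612 − 167.7773 = -334.5385°; wrapped into (−180°, 180°]: 25.4615°.
θ = atan2( sin Δλ · cos φ₂ , cos φ₁ · sin φ₂ − sin φ₁ · cos φ₂ · cos Δλ )
  = atan2(0.15562, 0.94469) = 9.354° → normalised to [0°, 360°): 9.354°.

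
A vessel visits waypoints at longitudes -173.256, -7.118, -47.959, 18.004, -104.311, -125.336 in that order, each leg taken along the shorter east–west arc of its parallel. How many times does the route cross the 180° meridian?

Leg 1: -173.256° → -7.118°, shortest Δλ = 166.138° (east) — does not cross 180°.
Leg 2: -7.118° → -47.959°, shortest Δλ = -40.841° (west) — does not cross 180°.
Leg 3: -47.959° → +18.004°, shortest Δλ = 65.963° (east) — does not cross 180°.
Leg 4: +18.004° → -104.311°, shortest Δλ = -122.315° (west) — does not cross 180°.
Leg 5: -104.311° → -125.336°, shortest Δλ = -21.025° (west) — does not cross 180°.
Total crossings: 0.

0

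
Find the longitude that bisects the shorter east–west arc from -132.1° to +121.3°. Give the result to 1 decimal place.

+174.6°

Signed shortest Δλ from -132.1° to +121.3° is -106.6°.
Midpoint longitude = -132.1° + (-106.6°)/2 = -132.1° − 53.3° = -185.4°.
Normalise into (−180°, 180°]: +174.6°.
(The naïve average (-132.1 + +121.3)/2 = -5.4° is on the wrong side of the globe.)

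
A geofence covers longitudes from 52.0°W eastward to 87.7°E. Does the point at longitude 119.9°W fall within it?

Band width going east from -52.0° to +87.7°: ((87.7 − -52.0) mod 360) = 139.7°.
Offset of -119.9° east of the west edge: ((-119.9 − -52.0) mod 360) = 292.1°.
292.1° > 139.7° ⇒ outside.

No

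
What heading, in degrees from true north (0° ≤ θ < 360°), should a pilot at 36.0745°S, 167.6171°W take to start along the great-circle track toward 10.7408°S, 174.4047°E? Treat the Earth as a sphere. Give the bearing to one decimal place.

322.8°

Δλ = 174.4047 − -167.6171 = 342.0218°; wrapped into (−180°, 180°]: -17.9782°.
θ = atan2( sin Δλ · cos φ₂ , cos φ₁ · sin φ₂ − sin φ₁ · cos φ₂ · cos Δλ )
  = atan2(-0.30325, 0.39964) = -37.191° → normalised to [0°, 360°): 322.809°.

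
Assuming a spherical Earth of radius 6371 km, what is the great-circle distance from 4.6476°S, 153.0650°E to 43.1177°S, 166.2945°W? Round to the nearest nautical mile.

3158 nmi

Δλ = -166.2945 − 153.0650 = -319.3595°; wrapped into (−180°, 180°]: 40.6405°.
Δφ = -43.1177 − -4.6476 = -38.4701°.
a = sin²(Δφ/2) + cos φ₁ · cos φ₂ · sin²(Δλ/2) = 0.196272.
c = 2·atan2(√a, √(1−a)) = 0.91794 rad → d = 6371·c ≈ 5848.21 km ≈ 3157.78 nmi.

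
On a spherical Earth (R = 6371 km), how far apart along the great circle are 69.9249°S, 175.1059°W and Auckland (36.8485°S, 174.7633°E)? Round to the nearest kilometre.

3728 km

Δλ = 174.7633 − -175.1059 = 349.8692°; wrapped into (−180°, 180°]: -10.1308°.
Δφ = -36.8485 − -69.9249 = 33.0764°.
a = sin²(Δφ/2) + cos φ₁ · cos φ₂ · sin²(Δλ/2) = 0.083169.
c = 2·atan2(√a, √(1−a)) = 0.58509 rad → d = 6371·c ≈ 3727.62 km.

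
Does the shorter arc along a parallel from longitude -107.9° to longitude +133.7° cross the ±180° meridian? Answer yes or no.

Naïve |133.7 − -107.9| = 241.6° > 180°, so the shorter arc goes the other way round — across 180°.
Signed shortest Δλ = ((133.7 − -107.9 + 180) mod 360) − 180 = -118.4°.
Going west by 118.4° from -107.9° passes through 180° before reaching +133.7°.

Yes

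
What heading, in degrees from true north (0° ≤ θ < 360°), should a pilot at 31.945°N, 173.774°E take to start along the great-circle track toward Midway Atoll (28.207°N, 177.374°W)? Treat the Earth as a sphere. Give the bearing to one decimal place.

Δλ = -177.374 − 173.774 = -351.148°; wrapped into (−180°, 180°]: 8.852°.
θ = atan2( sin Δλ · cos φ₂ , cos φ₁ · sin φ₂ − sin φ₁ · cos φ₂ · cos Δλ )
  = atan2(0.13561, -0.05964) = 113.740° → normalised to [0°, 360°): 113.740°.

113.7°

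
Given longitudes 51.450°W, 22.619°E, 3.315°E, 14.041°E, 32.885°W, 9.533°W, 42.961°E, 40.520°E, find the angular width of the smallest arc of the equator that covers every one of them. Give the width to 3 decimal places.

Sort the longitudes: -51.450°, -32.885°, -9.533°, +3.315°, +14.041°, +22.619°, +40.520°, +42.961°.
Eastward gaps between consecutive values (wrapping around): 18.565°, 23.352°, 12.848°, 10.726°, 8.578°, 17.901°, 2.441°, 265.589°.
Largest gap = 265.589° ⇒ minimal covering band is its complement: 360° − 265.589° = 94.411°.
Band runs from -51.450° eastward to +42.961°.

94.411°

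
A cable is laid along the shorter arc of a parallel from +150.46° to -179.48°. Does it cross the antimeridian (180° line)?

Naïve |-179.48 − 150.46| = 329.94° > 180°, so the shorter arc goes the other way round — across 180°.
Signed shortest Δλ = ((-179.48 − 150.46 + 180) mod 360) − 180 = 30.06°.
Going east by 30.06° from +150.46° passes through 180° before reaching -179.48°.

Yes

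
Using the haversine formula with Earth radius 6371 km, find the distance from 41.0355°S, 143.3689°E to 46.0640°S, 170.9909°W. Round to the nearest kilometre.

Δλ = -170.9909 − 143.3689 = -314.3598°; wrapped into (−180°, 180°]: 45.6402°.
Δφ = -46.0640 − -41.0355 = -5.0285°.
a = sin²(Δφ/2) + cos φ₁ · cos φ₂ · sin²(Δλ/2) = 0.080650.
c = 2·atan2(√a, √(1−a)) = 0.57591 rad → d = 6371·c ≈ 3669.09 km.

3669 km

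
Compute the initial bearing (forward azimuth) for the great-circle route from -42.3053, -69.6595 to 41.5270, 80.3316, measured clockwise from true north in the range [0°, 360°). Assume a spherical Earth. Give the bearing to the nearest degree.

Δλ = 80.3316 − -69.6595 = 149.9911°.
θ = atan2( sin Δλ · cos φ₂ , cos φ₁ · sin φ₂ − sin φ₁ · cos φ₂ · cos Δλ )
  = atan2(0.37442, 0.05397) = 81.798° → normalised to [0°, 360°): 81.798°.

82°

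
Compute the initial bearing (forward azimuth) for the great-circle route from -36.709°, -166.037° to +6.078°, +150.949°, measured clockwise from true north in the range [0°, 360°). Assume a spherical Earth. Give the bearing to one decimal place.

Δλ = 150.949 − -166.037 = 316.986°; wrapped into (−180°, 180°]: -43.014°.
θ = atan2( sin Δλ · cos φ₂ , cos φ₁ · sin φ₂ − sin φ₁ · cos φ₂ · cos Δλ )
  = atan2(-0.67834, 0.51949) = -52.554° → normalised to [0°, 360°): 307.446°.

307.4°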